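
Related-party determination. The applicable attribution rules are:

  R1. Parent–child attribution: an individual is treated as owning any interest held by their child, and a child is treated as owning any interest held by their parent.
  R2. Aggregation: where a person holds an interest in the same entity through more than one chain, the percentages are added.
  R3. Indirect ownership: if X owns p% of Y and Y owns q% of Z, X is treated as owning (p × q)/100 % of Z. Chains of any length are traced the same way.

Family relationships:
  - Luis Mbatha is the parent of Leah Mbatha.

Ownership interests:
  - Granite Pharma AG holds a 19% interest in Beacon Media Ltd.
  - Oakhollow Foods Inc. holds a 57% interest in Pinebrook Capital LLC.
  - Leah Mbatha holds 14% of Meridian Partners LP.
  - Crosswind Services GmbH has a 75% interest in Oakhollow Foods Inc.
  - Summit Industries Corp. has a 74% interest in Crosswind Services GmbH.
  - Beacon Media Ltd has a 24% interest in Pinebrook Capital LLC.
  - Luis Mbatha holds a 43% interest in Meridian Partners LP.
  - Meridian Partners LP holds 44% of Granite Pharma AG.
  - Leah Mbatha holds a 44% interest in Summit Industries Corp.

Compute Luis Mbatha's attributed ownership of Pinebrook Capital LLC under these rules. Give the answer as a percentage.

By parent–child attribution (R1), Luis Mbatha is treated as also owning Leah Mbatha's interest in Meridian Partners LP, giving 43% + 14% = 57%.
By parent–child attribution (R1), Luis Mbatha is treated as owning Leah Mbatha's 44% interest in Summit Industries Corp.
Chain via Meridian Partners LP → Granite Pharma AG → Beacon Media Ltd (R3): 57% × 44% × 19% × 24% = 1.143648% of Pinebrook Capital LLC.
Chain via Summit Industries Corp. → Crosswind Services GmbH → Oakhollow Foods Inc. (R3): 44% × 74% × 75% × 57% = 13.9194% of Pinebrook Capital LLC.
Aggregating (R2): 1.143648% + 13.9194% = 15.063048%.

15.063048%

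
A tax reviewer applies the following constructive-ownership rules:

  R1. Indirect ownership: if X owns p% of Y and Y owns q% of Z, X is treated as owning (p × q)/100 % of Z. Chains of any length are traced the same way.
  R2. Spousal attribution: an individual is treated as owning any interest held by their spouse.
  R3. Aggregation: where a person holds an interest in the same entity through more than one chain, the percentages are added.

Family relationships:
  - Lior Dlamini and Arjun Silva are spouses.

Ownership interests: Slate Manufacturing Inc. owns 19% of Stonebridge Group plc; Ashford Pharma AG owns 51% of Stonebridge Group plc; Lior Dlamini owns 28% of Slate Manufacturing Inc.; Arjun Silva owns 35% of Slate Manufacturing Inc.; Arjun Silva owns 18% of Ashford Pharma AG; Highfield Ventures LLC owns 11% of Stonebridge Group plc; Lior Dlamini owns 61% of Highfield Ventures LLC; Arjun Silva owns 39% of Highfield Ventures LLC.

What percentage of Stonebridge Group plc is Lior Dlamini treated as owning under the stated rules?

By spousal attribution (R2), Lior Dlamini is treated as also owning Arjun Silva's interest in Slate Manufacturing Inc, giving 28% + 35% = 63%.
By spousal attribution (R2), Lior Dlamini is treated as also owning Arjun Silva's interest in Highfield Ventures LLC, giving 61% + 39% = 100%.
By spousal attribution (R2), Lior Dlamini is treated as owning Arjun Silva's 18% interest in Ashford Pharma AG.
Chain via Slate Manufacturing Inc. (R1): 63% × 19% = 11.97% of Stonebridge Group plc.
Chain via Highfield Ventures LLC (R1): 100% × 11% = 11% of Stonebridge Group plc.
Chain via Ashford Pharma AG (R1): 18% × 51% = 9.18% of Stonebridge Group plc.
Aggregating (R3): 11.97% + 11% + 9.18% = 32.15%.

32.15%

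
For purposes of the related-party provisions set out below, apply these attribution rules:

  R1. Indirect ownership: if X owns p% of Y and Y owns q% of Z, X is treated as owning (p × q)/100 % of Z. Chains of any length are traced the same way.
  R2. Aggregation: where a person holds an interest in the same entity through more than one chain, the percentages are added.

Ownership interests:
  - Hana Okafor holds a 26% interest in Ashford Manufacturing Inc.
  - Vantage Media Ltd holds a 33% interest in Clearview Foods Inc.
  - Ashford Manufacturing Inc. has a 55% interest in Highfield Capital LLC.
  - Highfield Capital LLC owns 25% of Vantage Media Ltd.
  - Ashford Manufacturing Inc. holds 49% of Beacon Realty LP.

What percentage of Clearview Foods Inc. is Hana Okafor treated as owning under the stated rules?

Chain via Ashford Manufacturing Inc. → Highfield Capital LLC → Vantage Media Ltd (R1): 26% × 55% × 25% × 33% = 1.17975% of Clearview Foods Inc.

1.17975%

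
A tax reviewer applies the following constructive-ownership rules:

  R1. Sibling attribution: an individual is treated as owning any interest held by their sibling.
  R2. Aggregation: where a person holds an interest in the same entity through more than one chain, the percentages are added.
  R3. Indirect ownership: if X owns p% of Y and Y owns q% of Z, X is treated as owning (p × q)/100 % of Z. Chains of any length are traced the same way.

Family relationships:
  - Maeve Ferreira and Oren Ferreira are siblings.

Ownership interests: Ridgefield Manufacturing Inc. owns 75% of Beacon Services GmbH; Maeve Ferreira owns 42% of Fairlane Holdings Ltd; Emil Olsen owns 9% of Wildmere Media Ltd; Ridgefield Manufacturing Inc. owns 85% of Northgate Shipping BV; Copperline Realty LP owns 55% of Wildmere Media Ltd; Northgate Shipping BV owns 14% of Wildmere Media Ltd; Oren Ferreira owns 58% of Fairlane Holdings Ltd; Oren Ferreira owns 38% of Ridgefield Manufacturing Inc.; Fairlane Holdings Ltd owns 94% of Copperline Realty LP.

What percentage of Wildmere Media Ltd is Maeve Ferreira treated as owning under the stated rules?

56.222%

By sibling attribution (R1), Maeve Ferreira is treated as also owning Oren Ferreira's interest in Fairlane Holdings Ltd, giving 42% + 58% = 100%.
By sibling attribution (R1), Maeve Ferreira is treated as owning Oren Ferreira's 38% interest in Ridgefield Manufacturing Inc.
Chain via Fairlane Holdings Ltd → Copperline Realty LP (R3): 100% × 94% × 55% = 51.7% of Wildmere Media Ltd.
Chain via Ridgefield Manufacturing Inc. → Northgate Shipping BV (R3): 38% × 85% × 14% = 4.522% of Wildmere Media Ltd.
Aggregating (R2): 51.7% + 4.522% = 56.222%.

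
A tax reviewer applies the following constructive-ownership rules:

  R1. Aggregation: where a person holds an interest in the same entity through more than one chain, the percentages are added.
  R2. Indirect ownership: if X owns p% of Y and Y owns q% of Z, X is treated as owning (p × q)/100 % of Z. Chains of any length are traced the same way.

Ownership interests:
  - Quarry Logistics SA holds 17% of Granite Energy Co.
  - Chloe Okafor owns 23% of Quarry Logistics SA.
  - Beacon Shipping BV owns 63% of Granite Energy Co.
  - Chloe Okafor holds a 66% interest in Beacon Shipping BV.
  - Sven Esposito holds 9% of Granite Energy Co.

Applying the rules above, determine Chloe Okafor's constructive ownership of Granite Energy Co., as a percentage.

45.49%

Chain via Quarry Logistics SA (R2): 23% × 17% = 3.91% of Granite Energy Co.
Chain via Beacon Shipping BV (R2): 66% × 63% = 41.58% of Granite Energy Co.
Aggregating (R1): 3.91% + 41.58% = 45.49%.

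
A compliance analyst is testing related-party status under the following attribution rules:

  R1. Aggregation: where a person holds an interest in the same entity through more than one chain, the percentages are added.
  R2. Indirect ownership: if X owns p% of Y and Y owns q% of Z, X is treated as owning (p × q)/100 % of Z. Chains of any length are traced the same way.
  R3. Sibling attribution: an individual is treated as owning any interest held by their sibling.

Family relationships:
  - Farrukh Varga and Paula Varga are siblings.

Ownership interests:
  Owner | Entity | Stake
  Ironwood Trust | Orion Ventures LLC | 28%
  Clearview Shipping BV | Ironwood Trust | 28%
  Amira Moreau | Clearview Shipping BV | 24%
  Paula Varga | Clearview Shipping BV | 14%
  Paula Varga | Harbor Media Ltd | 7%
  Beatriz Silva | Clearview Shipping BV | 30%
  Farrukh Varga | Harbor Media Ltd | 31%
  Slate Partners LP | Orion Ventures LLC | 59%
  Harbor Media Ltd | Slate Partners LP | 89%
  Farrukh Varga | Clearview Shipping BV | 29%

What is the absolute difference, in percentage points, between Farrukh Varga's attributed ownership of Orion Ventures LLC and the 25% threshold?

1.675

By sibling attribution (R3), Farrukh Varga is treated as also owning Paula Varga's interest in Harbor Media Ltd, giving 31% + 7% = 38%.
By sibling attribution (R3), Farrukh Varga is treated as also owning Paula Varga's interest in Clearview Shipping BV, giving 29% + 14% = 43%.
Chain via Harbor Media Ltd → Slate Partners LP (R2): 38% × 89% × 59% = 19.9538% of Orion Ventures LLC.
Chain via Clearview Shipping BV → Ironwood Trust (R2): 43% × 28% × 28% = 3.3712% of Orion Ventures LLC.
Aggregating (R1): 19.9538% + 3.3712% = 23.325%.
23.325% falls short of the 25% threshold by 1.675 percentage points.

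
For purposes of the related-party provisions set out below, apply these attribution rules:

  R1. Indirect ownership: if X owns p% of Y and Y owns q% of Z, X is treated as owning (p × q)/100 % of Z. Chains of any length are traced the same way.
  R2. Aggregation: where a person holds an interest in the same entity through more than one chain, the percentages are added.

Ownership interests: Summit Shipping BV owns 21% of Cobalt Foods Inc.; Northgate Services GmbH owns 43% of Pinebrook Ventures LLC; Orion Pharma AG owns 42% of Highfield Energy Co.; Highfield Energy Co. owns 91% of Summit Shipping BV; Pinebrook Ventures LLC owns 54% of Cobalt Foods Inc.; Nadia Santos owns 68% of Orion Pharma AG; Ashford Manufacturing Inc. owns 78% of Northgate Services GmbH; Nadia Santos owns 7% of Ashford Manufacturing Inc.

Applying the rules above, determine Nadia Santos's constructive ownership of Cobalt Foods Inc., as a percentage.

Chain via Orion Pharma AG → Highfield Energy Co. → Summit Shipping BV (R1): 68% × 42% × 91% × 21% = 5.457816% of Cobalt Foods Inc.
Chain via Ashford Manufacturing Inc. → Northgate Services GmbH → Pinebrook Ventures LLC (R1): 7% × 78% × 43% × 54% = 1.267812% of Cobalt Foods Inc.
Aggregating (R2): 5.457816% + 1.267812% = 6.725628%.

6.725628%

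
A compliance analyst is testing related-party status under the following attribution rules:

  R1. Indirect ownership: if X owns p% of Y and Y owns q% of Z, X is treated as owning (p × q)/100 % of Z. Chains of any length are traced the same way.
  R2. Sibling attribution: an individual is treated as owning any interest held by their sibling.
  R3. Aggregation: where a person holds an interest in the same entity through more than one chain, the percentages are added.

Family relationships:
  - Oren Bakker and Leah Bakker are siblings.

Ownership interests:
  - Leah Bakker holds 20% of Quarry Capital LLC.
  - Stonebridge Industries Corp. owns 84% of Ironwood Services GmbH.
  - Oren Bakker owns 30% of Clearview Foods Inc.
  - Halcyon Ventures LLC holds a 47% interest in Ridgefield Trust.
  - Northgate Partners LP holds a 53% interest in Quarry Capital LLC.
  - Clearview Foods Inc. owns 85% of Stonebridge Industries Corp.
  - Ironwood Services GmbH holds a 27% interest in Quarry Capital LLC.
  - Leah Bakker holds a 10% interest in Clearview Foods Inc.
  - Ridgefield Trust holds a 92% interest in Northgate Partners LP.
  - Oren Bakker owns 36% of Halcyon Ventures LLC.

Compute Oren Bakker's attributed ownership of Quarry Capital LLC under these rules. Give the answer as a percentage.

By sibling attribution (R2), Oren Bakker is treated as also owning Leah Bakker's interest in Clearview Foods Inc, giving 30% + 10% = 40%.
By sibling attribution (R2), Oren Bakker is treated as owning Leah Bakker's 20% interest in Quarry Capital LLC.
Chain via Clearview Foods Inc. → Stonebridge Industries Corp. → Ironwood Services GmbH (R1): 40% × 85% × 84% × 27% = 7.7112% of Quarry Capital LLC.
Chain via Halcyon Ventures LLC → Ridgefield Trust → Northgate Partners LP (R1): 36% × 47% × 92% × 53% = 8.250192% of Quarry Capital LLC.
Direct interest in Quarry Capital LLC: 20%.
Aggregating (R3): 7.7112% + 8.250192% + 20% = 35.961392%.

35.961392%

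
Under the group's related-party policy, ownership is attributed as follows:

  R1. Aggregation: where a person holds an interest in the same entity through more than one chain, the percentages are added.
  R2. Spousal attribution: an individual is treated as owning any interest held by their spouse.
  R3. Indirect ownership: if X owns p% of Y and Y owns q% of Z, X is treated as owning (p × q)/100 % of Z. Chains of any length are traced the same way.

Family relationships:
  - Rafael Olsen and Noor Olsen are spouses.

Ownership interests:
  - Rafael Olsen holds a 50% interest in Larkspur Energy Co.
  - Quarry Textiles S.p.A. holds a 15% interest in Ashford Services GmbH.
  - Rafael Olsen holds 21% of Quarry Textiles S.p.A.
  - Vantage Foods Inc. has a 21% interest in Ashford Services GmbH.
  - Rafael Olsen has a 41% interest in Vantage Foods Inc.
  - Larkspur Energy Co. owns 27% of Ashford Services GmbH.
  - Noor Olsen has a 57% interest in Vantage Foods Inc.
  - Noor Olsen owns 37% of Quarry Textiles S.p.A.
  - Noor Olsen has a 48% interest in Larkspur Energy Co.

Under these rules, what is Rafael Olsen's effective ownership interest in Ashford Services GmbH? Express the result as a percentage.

By spousal attribution (R2), Rafael Olsen is treated as also owning Noor Olsen's interest in Quarry Textiles S.p.A, giving 21% + 37% = 58%.
By spousal attribution (R2), Rafael Olsen is treated as also owning Noor Olsen's interest in Vantage Foods Inc, giving 41% + 57% = 98%.
By spousal attribution (R2), Rafael Olsen is treated as also owning Noor Olsen's interest in Larkspur Energy Co, giving 50% + 48% = 98%.
Chain via Quarry Textiles S.p.A. (R3): 58% × 15% = 8.7% of Ashford Services GmbH.
Chain via Vantage Foods Inc. (R3): 98% × 21% = 20.58% of Ashford Services GmbH.
Chain via Larkspur Energy Co. (R3): 98% × 27% = 26.46% of Ashford Services GmbH.
Aggregating (R1): 8.7% + 20.58% + 26.46% = 55.74%.

55.74%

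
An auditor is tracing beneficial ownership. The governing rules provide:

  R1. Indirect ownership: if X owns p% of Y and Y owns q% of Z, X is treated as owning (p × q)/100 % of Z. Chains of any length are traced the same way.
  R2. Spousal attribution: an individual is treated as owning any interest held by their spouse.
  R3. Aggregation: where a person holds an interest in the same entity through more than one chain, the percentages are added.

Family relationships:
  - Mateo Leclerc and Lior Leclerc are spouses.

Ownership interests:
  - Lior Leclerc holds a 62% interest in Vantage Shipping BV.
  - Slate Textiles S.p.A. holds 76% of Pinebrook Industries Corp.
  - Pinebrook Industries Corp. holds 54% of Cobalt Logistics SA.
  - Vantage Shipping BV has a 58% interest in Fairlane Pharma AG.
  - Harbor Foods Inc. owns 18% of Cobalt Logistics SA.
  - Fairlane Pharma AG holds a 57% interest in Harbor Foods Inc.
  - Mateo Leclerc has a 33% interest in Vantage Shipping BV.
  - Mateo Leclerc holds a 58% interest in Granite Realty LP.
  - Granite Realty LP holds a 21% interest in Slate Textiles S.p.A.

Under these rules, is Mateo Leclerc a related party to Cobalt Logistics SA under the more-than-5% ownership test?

By spousal attribution (R2), Mateo Leclerc is treated as also owning Lior Leclerc's interest in Vantage Shipping BV, giving 33% + 62% = 95%.
Chain via Granite Realty LP → Slate Textiles S.p.A. → Pinebrook Industries Corp. (R1): 58% × 21% × 76% × 54% = 4.998672% of Cobalt Logistics SA.
Chain via Vantage Shipping BV → Fairlane Pharma AG → Harbor Foods Inc. (R1): 95% × 58% × 57% × 18% = 5.65326% of Cobalt Logistics SA.
Aggregating (R3): 4.998672% + 5.65326% = 10.651932%.
10.651932% exceeds the 5% threshold, so Mateo is a related party to Cobalt Logistics SA.

Yes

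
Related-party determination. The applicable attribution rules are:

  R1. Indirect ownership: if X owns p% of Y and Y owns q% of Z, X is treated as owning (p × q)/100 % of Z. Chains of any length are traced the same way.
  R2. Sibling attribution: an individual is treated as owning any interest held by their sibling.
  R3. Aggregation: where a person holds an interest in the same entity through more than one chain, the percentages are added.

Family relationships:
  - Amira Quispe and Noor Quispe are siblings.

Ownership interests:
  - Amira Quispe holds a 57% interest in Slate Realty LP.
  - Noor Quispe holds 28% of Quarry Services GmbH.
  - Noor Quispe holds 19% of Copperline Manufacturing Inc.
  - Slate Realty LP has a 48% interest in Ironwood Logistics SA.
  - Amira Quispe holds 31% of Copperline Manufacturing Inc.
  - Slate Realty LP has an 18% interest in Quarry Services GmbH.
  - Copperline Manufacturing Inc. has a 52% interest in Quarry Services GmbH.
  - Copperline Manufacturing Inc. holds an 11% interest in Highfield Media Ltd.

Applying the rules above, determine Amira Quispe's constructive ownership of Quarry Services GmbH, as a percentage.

By sibling attribution (R2), Amira Quispe is treated as also owning Noor Quispe's interest in Copperline Manufacturing Inc, giving 31% + 19% = 50%.
By sibling attribution (R2), Amira Quispe is treated as owning Noor Quispe's 28% interest in Quarry Services GmbH.
Chain via Slate Realty LP (R1): 57% × 18% = 10.26% of Quarry Services GmbH.
Chain via Copperline Manufacturing Inc. (R1): 50% × 52% = 26% of Quarry Services GmbH.
Direct interest in Quarry Services GmbH: 28%.
Aggregating (R3): 10.26% + 26% + 28% = 64.26%.

64.26%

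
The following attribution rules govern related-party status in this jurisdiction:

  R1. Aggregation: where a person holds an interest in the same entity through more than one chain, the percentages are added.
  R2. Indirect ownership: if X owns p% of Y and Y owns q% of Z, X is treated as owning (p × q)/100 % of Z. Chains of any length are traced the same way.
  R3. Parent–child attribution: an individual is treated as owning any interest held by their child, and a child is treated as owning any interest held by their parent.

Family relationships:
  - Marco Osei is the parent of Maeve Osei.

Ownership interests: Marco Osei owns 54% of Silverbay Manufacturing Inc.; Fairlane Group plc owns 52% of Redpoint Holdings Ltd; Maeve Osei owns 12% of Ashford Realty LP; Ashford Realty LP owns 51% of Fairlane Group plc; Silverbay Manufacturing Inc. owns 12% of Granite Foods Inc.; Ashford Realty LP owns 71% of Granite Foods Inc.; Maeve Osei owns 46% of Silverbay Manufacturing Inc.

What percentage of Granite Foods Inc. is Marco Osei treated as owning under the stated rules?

20.52%

By parent–child attribution (R3), Marco Osei is treated as also owning Maeve Osei's interest in Silverbay Manufacturing Inc, giving 54% + 46% = 100%.
By parent–child attribution (R3), Marco Osei is treated as owning Maeve Osei's 12% interest in Ashford Realty LP.
Chain via Silverbay Manufacturing Inc. (R2): 100% × 12% = 12% of Granite Foods Inc.
Chain via Ashford Realty LP (R2): 12% × 71% = 8.52% of Granite Foods Inc.
Aggregating (R1): 12% + 8.52% = 20.52%.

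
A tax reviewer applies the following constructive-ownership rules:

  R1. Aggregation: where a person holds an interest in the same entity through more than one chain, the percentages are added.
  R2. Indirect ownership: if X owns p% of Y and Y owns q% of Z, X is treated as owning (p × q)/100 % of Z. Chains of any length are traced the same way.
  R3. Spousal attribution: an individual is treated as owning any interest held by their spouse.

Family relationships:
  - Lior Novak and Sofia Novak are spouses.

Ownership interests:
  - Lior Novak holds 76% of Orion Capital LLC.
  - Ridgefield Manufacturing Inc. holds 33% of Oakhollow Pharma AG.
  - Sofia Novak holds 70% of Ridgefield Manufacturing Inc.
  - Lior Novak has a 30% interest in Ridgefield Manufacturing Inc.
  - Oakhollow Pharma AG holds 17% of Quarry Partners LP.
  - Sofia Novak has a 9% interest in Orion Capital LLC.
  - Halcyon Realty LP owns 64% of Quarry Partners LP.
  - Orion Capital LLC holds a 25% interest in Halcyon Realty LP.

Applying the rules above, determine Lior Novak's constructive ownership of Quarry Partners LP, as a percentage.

19.21%

By spousal attribution (R3), Lior Novak is treated as also owning Sofia Novak's interest in Orion Capital LLC, giving 76% + 9% = 85%.
By spousal attribution (R3), Lior Novak is treated as also owning Sofia Novak's interest in Ridgefield Manufacturing Inc, giving 30% + 70% = 100%.
Chain via Orion Capital LLC → Halcyon Realty LP (R2): 85% × 25% × 64% = 13.6% of Quarry Partners LP.
Chain via Ridgefield Manufacturing Inc. → Oakhollow Pharma AG (R2): 100% × 33% × 17% = 5.61% of Quarry Partners LP.
Aggregating (R1): 13.6% + 5.61% = 19.21%.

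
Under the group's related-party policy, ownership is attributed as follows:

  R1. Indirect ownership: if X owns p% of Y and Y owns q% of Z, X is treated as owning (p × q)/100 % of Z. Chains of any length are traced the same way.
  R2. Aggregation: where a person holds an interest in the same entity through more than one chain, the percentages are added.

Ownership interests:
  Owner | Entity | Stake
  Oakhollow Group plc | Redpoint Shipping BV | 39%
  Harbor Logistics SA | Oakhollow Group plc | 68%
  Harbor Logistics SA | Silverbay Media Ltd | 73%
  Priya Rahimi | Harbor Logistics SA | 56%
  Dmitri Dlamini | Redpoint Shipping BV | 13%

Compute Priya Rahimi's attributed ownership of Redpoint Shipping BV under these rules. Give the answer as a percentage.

Chain via Harbor Logistics SA → Oakhollow Group plc (R1): 56% × 68% × 39% = 14.8512% of Redpoint Shipping BV.

14.8512%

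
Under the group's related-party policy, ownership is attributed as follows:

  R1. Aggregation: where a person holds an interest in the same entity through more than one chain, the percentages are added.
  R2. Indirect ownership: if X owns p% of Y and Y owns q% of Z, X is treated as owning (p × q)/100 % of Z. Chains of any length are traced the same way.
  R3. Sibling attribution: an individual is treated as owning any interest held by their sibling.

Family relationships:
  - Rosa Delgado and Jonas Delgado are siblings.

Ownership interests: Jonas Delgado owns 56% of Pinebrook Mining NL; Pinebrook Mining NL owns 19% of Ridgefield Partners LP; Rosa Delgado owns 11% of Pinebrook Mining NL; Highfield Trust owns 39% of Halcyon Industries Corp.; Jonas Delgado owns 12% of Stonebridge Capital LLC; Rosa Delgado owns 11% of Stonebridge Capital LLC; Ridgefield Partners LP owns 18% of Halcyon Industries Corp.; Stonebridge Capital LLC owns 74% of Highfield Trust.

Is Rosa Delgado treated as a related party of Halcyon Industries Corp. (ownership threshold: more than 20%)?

By sibling attribution (R3), Rosa Delgado is treated as also owning Jonas Delgado's interest in Pinebrook Mining NL, giving 11% + 56% = 67%.
By sibling attribution (R3), Rosa Delgado is treated as also owning Jonas Delgado's interest in Stonebridge Capital LLC, giving 11% + 12% = 23%.
Chain via Pinebrook Mining NL → Ridgefield Partners LP (R2): 67% × 19% × 18% = 2.2914% of Halcyon Industries Corp.
Chain via Stonebridge Capital LLC → Highfield Trust (R2): 23% × 74% × 39% = 6.6378% of Halcyon Industries Corp.
Aggregating (R1): 2.2914% + 6.6378% = 8.9292%.
8.9292% does not exceed the 20% threshold, so Rosa is not a related party to Halcyon Industries Corp.

No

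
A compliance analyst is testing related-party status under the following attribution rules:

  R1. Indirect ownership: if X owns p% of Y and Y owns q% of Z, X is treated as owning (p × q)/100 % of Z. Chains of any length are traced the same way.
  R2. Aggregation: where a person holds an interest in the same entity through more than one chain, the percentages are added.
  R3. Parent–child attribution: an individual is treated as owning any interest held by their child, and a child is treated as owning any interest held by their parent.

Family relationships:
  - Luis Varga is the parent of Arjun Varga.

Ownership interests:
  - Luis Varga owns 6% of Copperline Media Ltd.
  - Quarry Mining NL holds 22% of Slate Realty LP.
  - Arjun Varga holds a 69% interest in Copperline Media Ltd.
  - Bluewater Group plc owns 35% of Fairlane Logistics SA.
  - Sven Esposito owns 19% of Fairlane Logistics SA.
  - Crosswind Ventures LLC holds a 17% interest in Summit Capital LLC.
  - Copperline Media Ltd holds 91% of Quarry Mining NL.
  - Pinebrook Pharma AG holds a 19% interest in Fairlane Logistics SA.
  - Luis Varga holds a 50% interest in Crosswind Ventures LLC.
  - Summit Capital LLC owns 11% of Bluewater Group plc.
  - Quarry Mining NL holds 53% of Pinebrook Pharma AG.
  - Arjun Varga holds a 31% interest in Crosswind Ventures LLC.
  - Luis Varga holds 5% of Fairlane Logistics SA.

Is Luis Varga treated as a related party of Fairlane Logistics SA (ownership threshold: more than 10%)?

Yes

By parent–child attribution (R3), Luis Varga is treated as also owning Arjun Varga's interest in Crosswind Ventures LLC, giving 50% + 31% = 81%.
By parent–child attribution (R3), Luis Varga is treated as also owning Arjun Varga's interest in Copperline Media Ltd, giving 6% + 69% = 75%.
Chain via Crosswind Ventures LLC → Summit Capital LLC → Bluewater Group plc (R1): 81% × 17% × 11% × 35% = 0.530145% of Fairlane Logistics SA.
Chain via Copperline Media Ltd → Quarry Mining NL → Pinebrook Pharma AG (R1): 75% × 91% × 53% × 19% = 6.872775% of Fairlane Logistics SA.
Direct interest in Fairlane Logistics SA: 5%.
Aggregating (R2): 0.530145% + 6.872775% + 5% = 12.40292%.
12.40292% exceeds the 10% threshold, so Luis is a related party to Fairlane Logistics SA.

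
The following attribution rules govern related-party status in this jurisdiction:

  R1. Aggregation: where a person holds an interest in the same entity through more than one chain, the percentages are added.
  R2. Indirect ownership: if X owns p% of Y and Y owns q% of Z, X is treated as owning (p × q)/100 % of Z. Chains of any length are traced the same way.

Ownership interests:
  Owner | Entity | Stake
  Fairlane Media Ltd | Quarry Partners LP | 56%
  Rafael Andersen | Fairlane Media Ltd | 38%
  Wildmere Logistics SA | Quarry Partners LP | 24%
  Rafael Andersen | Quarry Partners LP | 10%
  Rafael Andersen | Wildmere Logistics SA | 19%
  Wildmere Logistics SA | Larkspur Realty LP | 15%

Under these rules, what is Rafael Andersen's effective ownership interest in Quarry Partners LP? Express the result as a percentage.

Chain via Fairlane Media Ltd (R2): 38% × 56% = 21.28% of Quarry Partners LP.
Chain via Wildmere Logistics SA (R2): 19% × 24% = 4.56% of Quarry Partners LP.
Direct interest in Quarry Partners LP: 10%.
Aggregating (R1): 21.28% + 4.56% + 10% = 35.84%.

35.84%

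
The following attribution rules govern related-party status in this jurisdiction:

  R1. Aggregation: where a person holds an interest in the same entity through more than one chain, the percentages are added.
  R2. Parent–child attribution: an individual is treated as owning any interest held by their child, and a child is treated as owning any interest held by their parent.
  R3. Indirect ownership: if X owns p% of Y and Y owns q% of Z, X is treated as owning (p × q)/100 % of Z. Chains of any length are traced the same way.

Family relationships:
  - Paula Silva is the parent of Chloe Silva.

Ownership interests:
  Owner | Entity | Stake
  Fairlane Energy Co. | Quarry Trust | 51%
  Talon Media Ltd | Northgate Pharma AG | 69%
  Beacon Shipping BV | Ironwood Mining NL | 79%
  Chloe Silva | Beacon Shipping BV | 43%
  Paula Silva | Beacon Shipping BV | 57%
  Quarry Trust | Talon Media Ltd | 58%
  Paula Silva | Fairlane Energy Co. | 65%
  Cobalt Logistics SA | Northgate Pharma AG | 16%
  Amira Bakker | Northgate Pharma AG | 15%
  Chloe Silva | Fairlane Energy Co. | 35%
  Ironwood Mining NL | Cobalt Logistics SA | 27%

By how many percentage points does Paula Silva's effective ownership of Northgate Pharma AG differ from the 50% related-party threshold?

By parent–child attribution (R2), Paula Silva is treated as also owning Chloe Silva's interest in Beacon Shipping BV, giving 57% + 43% = 100%.
By parent–child attribution (R2), Paula Silva is treated as also owning Chloe Silva's interest in Fairlane Energy Co, giving 65% + 35% = 100%.
Chain via Beacon Shipping BV → Ironwood Mining NL → Cobalt Logistics SA (R3): 100% × 79% × 27% × 16% = 3.4128% of Northgate Pharma AG.
Chain via Fairlane Energy Co. → Quarry Trust → Talon Media Ltd (R3): 100% × 51% × 58% × 69% = 20.4102% of Northgate Pharma AG.
Aggregating (R1): 3.4128% + 20.4102% = 23.823%.
23.823% falls short of the 50% threshold by 26.177 percentage points.

26.177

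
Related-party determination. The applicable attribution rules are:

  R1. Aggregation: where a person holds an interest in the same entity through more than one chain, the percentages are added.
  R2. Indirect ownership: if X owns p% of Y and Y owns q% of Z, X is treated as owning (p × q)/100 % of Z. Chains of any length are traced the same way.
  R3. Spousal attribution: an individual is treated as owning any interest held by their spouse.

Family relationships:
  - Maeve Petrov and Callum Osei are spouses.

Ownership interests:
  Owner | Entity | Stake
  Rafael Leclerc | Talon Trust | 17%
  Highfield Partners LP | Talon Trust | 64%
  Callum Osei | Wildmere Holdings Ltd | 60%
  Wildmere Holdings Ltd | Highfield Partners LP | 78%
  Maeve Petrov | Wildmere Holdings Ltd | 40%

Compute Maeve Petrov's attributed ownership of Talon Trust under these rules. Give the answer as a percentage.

By spousal attribution (R3), Maeve Petrov is treated as also owning Callum Osei's interest in Wildmere Holdings Ltd, giving 40% + 60% = 100%.
Chain via Wildmere Holdings Ltd → Highfield Partners LP (R2): 100% × 78% × 64% = 49.92% of Talon Trust.

49.92%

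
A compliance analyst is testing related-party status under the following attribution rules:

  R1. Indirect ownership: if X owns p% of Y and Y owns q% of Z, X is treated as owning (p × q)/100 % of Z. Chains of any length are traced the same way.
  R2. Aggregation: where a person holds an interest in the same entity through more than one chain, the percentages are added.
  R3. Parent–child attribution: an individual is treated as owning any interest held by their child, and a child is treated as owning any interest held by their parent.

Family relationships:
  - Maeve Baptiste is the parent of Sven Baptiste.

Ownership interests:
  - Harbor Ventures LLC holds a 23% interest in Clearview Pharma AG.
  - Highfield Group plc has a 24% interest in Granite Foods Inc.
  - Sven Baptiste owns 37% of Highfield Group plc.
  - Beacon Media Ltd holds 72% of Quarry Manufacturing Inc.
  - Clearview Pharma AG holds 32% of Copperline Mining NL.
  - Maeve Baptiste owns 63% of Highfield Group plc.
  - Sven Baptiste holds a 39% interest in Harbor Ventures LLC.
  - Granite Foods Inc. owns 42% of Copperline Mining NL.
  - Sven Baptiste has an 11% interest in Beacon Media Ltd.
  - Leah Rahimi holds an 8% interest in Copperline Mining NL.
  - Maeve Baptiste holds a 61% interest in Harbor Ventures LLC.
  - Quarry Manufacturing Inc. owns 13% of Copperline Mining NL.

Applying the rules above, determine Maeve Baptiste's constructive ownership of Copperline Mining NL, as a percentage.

By parent–child attribution (R3), Maeve Baptiste is treated as also owning Sven Baptiste's interest in Highfield Group plc, giving 63% + 37% = 100%.
By parent–child attribution (R3), Maeve Baptiste is treated as also owning Sven Baptiste's interest in Harbor Ventures LLC, giving 61% + 39% = 100%.
By parent–child attribution (R3), Maeve Baptiste is treated as owning Sven Baptiste's 11% interest in Beacon Media Ltd.
Chain via Highfield Group plc → Granite Foods Inc. (R1): 100% × 24% × 42% = 10.08% of Copperline Mining NL.
Chain via Harbor Ventures LLC → Clearview Pharma AG (R1): 100% × 23% × 32% = 7.36% of Copperline Mining NL.
Chain via Beacon Media Ltd → Quarry Manufacturing Inc. (R1): 11% × 72% × 13% = 1.0296% of Copperline Mining NL.
Aggregating (R2): 10.08% + 7.36% + 1.0296% = 18.4696%.

18.4696%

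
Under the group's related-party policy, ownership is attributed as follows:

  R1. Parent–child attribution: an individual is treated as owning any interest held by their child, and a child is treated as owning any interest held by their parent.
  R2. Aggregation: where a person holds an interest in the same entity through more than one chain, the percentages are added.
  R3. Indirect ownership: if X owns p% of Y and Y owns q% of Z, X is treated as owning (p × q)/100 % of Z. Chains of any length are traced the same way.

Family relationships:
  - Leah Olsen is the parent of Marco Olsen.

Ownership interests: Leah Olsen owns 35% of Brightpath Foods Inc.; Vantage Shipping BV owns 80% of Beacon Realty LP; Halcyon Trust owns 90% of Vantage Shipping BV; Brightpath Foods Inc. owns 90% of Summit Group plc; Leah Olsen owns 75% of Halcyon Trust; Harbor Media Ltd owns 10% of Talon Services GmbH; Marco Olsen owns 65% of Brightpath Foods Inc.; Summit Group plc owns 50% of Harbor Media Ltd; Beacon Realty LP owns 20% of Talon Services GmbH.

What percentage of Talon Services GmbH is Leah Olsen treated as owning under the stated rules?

15.3%

By parent–child attribution (R1), Leah Olsen is treated as also owning Marco Olsen's interest in Brightpath Foods Inc, giving 35% + 65% = 100%.
Chain via Brightpath Foods Inc. → Summit Group plc → Harbor Media Ltd (R3): 100% × 90% × 50% × 10% = 4.5% of Talon Services GmbH.
Chain via Halcyon Trust → Vantage Shipping BV → Beacon Realty LP (R3): 75% × 90% × 80% × 20% = 10.8% of Talon Services GmbH.
Aggregating (R2): 4.5% + 10.8% = 15.3%.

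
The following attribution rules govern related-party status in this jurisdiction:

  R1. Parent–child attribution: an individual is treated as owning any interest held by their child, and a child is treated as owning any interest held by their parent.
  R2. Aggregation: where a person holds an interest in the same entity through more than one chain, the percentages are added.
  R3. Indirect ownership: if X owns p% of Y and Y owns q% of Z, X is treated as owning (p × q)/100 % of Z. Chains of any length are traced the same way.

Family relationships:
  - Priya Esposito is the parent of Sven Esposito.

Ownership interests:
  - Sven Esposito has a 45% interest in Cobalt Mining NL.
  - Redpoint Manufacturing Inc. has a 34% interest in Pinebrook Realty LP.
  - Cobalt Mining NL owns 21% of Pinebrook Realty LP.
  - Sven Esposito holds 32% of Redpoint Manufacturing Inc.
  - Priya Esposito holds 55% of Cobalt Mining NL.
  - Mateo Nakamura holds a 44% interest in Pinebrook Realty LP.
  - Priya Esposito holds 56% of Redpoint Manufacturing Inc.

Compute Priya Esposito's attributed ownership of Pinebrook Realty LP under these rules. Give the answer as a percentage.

By parent–child attribution (R1), Priya Esposito is treated as also owning Sven Esposito's interest in Cobalt Mining NL, giving 55% + 45% = 100%.
By parent–child attribution (R1), Priya Esposito is treated as also owning Sven Esposito's interest in Redpoint Manufacturing Inc, giving 56% + 32% = 88%.
Chain via Cobalt Mining NL (R3): 100% × 21% = 21% of Pinebrook Realty LP.
Chain via Redpoint Manufacturing Inc. (R3): 88% × 34% = 29.92% of Pinebrook Realty LP.
Aggregating (R2): 21% + 29.92% = 50.92%.

50.92%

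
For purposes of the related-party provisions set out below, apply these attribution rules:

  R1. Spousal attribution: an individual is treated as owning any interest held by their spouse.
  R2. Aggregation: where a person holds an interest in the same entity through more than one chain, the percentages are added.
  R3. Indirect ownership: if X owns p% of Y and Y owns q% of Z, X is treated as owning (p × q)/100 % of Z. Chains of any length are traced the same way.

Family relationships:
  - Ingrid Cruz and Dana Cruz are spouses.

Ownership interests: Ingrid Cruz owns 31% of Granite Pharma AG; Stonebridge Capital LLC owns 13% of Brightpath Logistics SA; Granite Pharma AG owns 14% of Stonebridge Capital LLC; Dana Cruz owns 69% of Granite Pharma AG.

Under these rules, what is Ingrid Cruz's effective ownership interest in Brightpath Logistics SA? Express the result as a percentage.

By spousal attribution (R1), Ingrid Cruz is treated as also owning Dana Cruz's interest in Granite Pharma AG, giving 31% + 69% = 100%.
Chain via Granite Pharma AG → Stonebridge Capital LLC (R3): 100% × 14% × 13% = 1.82% of Brightpath Logistics SA.

1.82%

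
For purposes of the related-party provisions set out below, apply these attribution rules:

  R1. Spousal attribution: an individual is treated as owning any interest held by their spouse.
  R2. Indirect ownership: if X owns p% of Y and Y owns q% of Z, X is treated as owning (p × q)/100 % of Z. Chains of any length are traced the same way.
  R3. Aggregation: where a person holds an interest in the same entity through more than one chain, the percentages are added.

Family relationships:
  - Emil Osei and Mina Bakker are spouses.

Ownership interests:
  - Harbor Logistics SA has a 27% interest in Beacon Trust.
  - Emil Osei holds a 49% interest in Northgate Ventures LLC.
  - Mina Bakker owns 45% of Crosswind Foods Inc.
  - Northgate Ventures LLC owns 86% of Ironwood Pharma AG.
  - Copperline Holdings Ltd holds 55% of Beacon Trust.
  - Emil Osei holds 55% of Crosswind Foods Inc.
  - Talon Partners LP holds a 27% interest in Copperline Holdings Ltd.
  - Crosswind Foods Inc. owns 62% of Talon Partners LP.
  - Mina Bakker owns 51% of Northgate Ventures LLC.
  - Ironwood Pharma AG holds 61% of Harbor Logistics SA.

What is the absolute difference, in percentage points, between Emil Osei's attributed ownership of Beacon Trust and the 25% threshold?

1.6288

By spousal attribution (R1), Emil Osei is treated as also owning Mina Bakker's interest in Crosswind Foods Inc, giving 55% + 45% = 100%.
By spousal attribution (R1), Emil Osei is treated as also owning Mina Bakker's interest in Northgate Ventures LLC, giving 49% + 51% = 100%.
Chain via Crosswind Foods Inc. → Talon Partners LP → Copperline Holdings Ltd (R2): 100% × 62% × 27% × 55% = 9.207% of Beacon Trust.
Chain via Northgate Ventures LLC → Ironwood Pharma AG → Harbor Logistics SA (R2): 100% × 86% × 61% × 27% = 14.1642% of Beacon Trust.
Aggregating (R3): 9.207% + 14.1642% = 23.3712%.
23.3712% falls short of the 25% threshold by 1.6288 percentage points.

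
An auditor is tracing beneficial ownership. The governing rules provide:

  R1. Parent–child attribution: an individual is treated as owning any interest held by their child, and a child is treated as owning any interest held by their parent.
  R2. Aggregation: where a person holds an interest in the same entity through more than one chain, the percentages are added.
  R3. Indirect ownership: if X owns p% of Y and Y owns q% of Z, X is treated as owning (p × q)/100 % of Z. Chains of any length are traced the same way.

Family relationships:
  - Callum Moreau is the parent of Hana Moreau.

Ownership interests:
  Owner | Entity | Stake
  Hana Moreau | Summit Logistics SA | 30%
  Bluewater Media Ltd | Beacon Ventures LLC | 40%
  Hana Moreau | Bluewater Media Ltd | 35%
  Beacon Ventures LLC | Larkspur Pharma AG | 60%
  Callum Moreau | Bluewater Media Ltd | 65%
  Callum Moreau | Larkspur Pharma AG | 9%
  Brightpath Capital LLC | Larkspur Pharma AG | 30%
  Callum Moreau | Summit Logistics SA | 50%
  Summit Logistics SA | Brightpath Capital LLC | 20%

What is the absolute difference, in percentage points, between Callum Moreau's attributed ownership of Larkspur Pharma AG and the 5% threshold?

32.8

By parent–child attribution (R1), Callum Moreau is treated as also owning Hana Moreau's interest in Summit Logistics SA, giving 50% + 30% = 80%.
By parent–child attribution (R1), Callum Moreau is treated as also owning Hana Moreau's interest in Bluewater Media Ltd, giving 65% + 35% = 100%.
Chain via Summit Logistics SA → Brightpath Capital LLC (R3): 80% × 20% × 30% = 4.8% of Larkspur Pharma AG.
Chain via Bluewater Media Ltd → Beacon Ventures LLC (R3): 100% × 40% × 60% = 24% of Larkspur Pharma AG.
Direct interest in Larkspur Pharma AG: 9%.
Aggregating (R2): 4.8% + 24% + 9% = 37.8%.
37.8% exceeds the 5% threshold by 32.8 percentage points.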